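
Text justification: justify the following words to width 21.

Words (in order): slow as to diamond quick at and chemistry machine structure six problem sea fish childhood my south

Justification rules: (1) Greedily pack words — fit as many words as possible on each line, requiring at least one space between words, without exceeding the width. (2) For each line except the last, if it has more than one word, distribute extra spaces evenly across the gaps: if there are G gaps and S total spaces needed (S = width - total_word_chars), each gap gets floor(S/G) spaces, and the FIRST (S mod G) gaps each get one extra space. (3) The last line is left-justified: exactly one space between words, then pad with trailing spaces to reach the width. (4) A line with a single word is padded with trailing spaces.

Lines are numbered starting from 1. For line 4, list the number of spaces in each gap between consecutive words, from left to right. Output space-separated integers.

Line 1: ['slow', 'as', 'to', 'diamond'] (min_width=18, slack=3)
Line 2: ['quick', 'at', 'and'] (min_width=12, slack=9)
Line 3: ['chemistry', 'machine'] (min_width=17, slack=4)
Line 4: ['structure', 'six', 'problem'] (min_width=21, slack=0)
Line 5: ['sea', 'fish', 'childhood', 'my'] (min_width=21, slack=0)
Line 6: ['south'] (min_width=5, slack=16)

Answer: 1 1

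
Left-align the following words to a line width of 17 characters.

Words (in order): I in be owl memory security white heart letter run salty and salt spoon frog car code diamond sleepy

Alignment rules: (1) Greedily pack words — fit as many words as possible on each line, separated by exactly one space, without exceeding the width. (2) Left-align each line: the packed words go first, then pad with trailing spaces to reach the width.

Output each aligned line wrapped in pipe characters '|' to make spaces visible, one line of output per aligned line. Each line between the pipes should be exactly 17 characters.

Line 1: ['I', 'in', 'be', 'owl'] (min_width=11, slack=6)
Line 2: ['memory', 'security'] (min_width=15, slack=2)
Line 3: ['white', 'heart'] (min_width=11, slack=6)
Line 4: ['letter', 'run', 'salty'] (min_width=16, slack=1)
Line 5: ['and', 'salt', 'spoon'] (min_width=14, slack=3)
Line 6: ['frog', 'car', 'code'] (min_width=13, slack=4)
Line 7: ['diamond', 'sleepy'] (min_width=14, slack=3)

Answer: |I in be owl      |
|memory security  |
|white heart      |
|letter run salty |
|and salt spoon   |
|frog car code    |
|diamond sleepy   |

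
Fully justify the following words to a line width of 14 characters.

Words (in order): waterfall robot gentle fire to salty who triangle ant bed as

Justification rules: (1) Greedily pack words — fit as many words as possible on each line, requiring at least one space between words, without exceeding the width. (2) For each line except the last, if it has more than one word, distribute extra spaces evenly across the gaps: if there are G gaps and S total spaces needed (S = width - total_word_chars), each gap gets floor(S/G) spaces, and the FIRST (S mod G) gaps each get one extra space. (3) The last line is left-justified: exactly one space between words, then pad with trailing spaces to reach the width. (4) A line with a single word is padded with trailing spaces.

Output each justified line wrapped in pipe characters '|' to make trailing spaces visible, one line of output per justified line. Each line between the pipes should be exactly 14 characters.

Line 1: ['waterfall'] (min_width=9, slack=5)
Line 2: ['robot', 'gentle'] (min_width=12, slack=2)
Line 3: ['fire', 'to', 'salty'] (min_width=13, slack=1)
Line 4: ['who', 'triangle'] (min_width=12, slack=2)
Line 5: ['ant', 'bed', 'as'] (min_width=10, slack=4)

Answer: |waterfall     |
|robot   gentle|
|fire  to salty|
|who   triangle|
|ant bed as    |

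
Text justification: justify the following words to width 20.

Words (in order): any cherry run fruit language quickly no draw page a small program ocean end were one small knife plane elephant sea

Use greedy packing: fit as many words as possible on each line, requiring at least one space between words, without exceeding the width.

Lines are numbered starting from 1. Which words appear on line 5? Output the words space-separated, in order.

Line 1: ['any', 'cherry', 'run', 'fruit'] (min_width=20, slack=0)
Line 2: ['language', 'quickly', 'no'] (min_width=19, slack=1)
Line 3: ['draw', 'page', 'a', 'small'] (min_width=17, slack=3)
Line 4: ['program', 'ocean', 'end'] (min_width=17, slack=3)
Line 5: ['were', 'one', 'small', 'knife'] (min_width=20, slack=0)
Line 6: ['plane', 'elephant', 'sea'] (min_width=18, slack=2)

Answer: were one small knife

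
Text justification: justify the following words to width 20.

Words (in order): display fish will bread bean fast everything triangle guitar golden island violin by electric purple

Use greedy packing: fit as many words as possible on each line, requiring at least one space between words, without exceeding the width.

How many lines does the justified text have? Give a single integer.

Answer: 6

Derivation:
Line 1: ['display', 'fish', 'will'] (min_width=17, slack=3)
Line 2: ['bread', 'bean', 'fast'] (min_width=15, slack=5)
Line 3: ['everything', 'triangle'] (min_width=19, slack=1)
Line 4: ['guitar', 'golden', 'island'] (min_width=20, slack=0)
Line 5: ['violin', 'by', 'electric'] (min_width=18, slack=2)
Line 6: ['purple'] (min_width=6, slack=14)
Total lines: 6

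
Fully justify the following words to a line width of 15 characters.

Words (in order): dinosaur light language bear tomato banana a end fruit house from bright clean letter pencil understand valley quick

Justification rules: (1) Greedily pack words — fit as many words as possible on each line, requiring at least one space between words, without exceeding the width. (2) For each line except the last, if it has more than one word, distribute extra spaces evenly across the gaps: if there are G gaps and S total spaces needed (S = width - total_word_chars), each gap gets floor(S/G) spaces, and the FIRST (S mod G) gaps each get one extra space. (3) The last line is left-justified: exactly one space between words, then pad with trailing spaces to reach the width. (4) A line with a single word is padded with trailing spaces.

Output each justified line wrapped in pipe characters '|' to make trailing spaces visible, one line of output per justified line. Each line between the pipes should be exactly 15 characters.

Answer: |dinosaur  light|
|language   bear|
|tomato banana a|
|end fruit house|
|from     bright|
|clean    letter|
|pencil         |
|understand     |
|valley quick   |

Derivation:
Line 1: ['dinosaur', 'light'] (min_width=14, slack=1)
Line 2: ['language', 'bear'] (min_width=13, slack=2)
Line 3: ['tomato', 'banana', 'a'] (min_width=15, slack=0)
Line 4: ['end', 'fruit', 'house'] (min_width=15, slack=0)
Line 5: ['from', 'bright'] (min_width=11, slack=4)
Line 6: ['clean', 'letter'] (min_width=12, slack=3)
Line 7: ['pencil'] (min_width=6, slack=9)
Line 8: ['understand'] (min_width=10, slack=5)
Line 9: ['valley', 'quick'] (min_width=12, slack=3)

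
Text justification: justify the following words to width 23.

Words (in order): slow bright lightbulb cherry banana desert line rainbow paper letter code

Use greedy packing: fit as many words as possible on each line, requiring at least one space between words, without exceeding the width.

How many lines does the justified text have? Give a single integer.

Answer: 4

Derivation:
Line 1: ['slow', 'bright', 'lightbulb'] (min_width=21, slack=2)
Line 2: ['cherry', 'banana', 'desert'] (min_width=20, slack=3)
Line 3: ['line', 'rainbow', 'paper'] (min_width=18, slack=5)
Line 4: ['letter', 'code'] (min_width=11, slack=12)
Total lines: 4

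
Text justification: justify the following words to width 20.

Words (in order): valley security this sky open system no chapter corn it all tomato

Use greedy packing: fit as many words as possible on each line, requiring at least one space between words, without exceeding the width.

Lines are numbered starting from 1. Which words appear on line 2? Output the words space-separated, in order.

Answer: sky open system no

Derivation:
Line 1: ['valley', 'security', 'this'] (min_width=20, slack=0)
Line 2: ['sky', 'open', 'system', 'no'] (min_width=18, slack=2)
Line 3: ['chapter', 'corn', 'it', 'all'] (min_width=19, slack=1)
Line 4: ['tomato'] (min_width=6, slack=14)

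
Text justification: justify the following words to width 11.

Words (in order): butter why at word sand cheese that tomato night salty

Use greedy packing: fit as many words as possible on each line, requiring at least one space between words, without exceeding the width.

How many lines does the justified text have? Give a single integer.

Answer: 5

Derivation:
Line 1: ['butter', 'why'] (min_width=10, slack=1)
Line 2: ['at', 'word'] (min_width=7, slack=4)
Line 3: ['sand', 'cheese'] (min_width=11, slack=0)
Line 4: ['that', 'tomato'] (min_width=11, slack=0)
Line 5: ['night', 'salty'] (min_width=11, slack=0)
Total lines: 5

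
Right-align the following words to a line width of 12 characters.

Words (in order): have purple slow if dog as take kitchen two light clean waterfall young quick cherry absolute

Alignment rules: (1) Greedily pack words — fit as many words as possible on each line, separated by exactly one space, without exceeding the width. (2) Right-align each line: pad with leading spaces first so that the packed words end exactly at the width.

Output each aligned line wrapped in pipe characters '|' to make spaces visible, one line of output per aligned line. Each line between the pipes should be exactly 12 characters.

Answer: | have purple|
| slow if dog|
|     as take|
| kitchen two|
| light clean|
|   waterfall|
| young quick|
|      cherry|
|    absolute|

Derivation:
Line 1: ['have', 'purple'] (min_width=11, slack=1)
Line 2: ['slow', 'if', 'dog'] (min_width=11, slack=1)
Line 3: ['as', 'take'] (min_width=7, slack=5)
Line 4: ['kitchen', 'two'] (min_width=11, slack=1)
Line 5: ['light', 'clean'] (min_width=11, slack=1)
Line 6: ['waterfall'] (min_width=9, slack=3)
Line 7: ['young', 'quick'] (min_width=11, slack=1)
Line 8: ['cherry'] (min_width=6, slack=6)
Line 9: ['absolute'] (min_width=8, slack=4)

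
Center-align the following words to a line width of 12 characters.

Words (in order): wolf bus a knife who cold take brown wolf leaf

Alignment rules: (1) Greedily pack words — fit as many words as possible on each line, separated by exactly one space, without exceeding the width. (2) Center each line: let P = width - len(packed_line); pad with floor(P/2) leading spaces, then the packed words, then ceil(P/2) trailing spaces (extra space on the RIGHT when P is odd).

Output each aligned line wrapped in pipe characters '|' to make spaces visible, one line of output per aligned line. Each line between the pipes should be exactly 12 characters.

Line 1: ['wolf', 'bus', 'a'] (min_width=10, slack=2)
Line 2: ['knife', 'who'] (min_width=9, slack=3)
Line 3: ['cold', 'take'] (min_width=9, slack=3)
Line 4: ['brown', 'wolf'] (min_width=10, slack=2)
Line 5: ['leaf'] (min_width=4, slack=8)

Answer: | wolf bus a |
| knife who  |
| cold take  |
| brown wolf |
|    leaf    |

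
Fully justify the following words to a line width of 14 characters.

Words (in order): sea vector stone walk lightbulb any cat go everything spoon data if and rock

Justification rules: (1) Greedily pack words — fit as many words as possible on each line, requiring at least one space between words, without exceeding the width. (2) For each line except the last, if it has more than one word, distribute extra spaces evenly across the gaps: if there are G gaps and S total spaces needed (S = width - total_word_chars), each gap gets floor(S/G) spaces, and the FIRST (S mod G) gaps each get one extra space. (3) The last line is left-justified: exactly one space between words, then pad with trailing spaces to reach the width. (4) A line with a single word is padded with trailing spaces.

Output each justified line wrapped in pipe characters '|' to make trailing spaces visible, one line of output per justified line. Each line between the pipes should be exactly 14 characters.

Line 1: ['sea', 'vector'] (min_width=10, slack=4)
Line 2: ['stone', 'walk'] (min_width=10, slack=4)
Line 3: ['lightbulb', 'any'] (min_width=13, slack=1)
Line 4: ['cat', 'go'] (min_width=6, slack=8)
Line 5: ['everything'] (min_width=10, slack=4)
Line 6: ['spoon', 'data', 'if'] (min_width=13, slack=1)
Line 7: ['and', 'rock'] (min_width=8, slack=6)

Answer: |sea     vector|
|stone     walk|
|lightbulb  any|
|cat         go|
|everything    |
|spoon  data if|
|and rock      |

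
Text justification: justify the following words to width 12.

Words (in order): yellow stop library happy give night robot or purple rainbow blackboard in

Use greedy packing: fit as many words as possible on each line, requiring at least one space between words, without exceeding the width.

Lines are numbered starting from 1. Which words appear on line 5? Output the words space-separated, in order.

Answer: or purple

Derivation:
Line 1: ['yellow', 'stop'] (min_width=11, slack=1)
Line 2: ['library'] (min_width=7, slack=5)
Line 3: ['happy', 'give'] (min_width=10, slack=2)
Line 4: ['night', 'robot'] (min_width=11, slack=1)
Line 5: ['or', 'purple'] (min_width=9, slack=3)
Line 6: ['rainbow'] (min_width=7, slack=5)
Line 7: ['blackboard'] (min_width=10, slack=2)
Line 8: ['in'] (min_width=2, slack=10)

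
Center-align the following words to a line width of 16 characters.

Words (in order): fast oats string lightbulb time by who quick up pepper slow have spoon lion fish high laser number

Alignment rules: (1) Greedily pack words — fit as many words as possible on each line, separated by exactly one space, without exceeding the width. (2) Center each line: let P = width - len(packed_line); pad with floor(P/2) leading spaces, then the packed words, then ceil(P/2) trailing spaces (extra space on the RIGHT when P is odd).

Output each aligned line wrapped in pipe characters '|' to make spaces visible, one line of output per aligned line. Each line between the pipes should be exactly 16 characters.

Line 1: ['fast', 'oats', 'string'] (min_width=16, slack=0)
Line 2: ['lightbulb', 'time'] (min_width=14, slack=2)
Line 3: ['by', 'who', 'quick', 'up'] (min_width=15, slack=1)
Line 4: ['pepper', 'slow', 'have'] (min_width=16, slack=0)
Line 5: ['spoon', 'lion', 'fish'] (min_width=15, slack=1)
Line 6: ['high', 'laser'] (min_width=10, slack=6)
Line 7: ['number'] (min_width=6, slack=10)

Answer: |fast oats string|
| lightbulb time |
|by who quick up |
|pepper slow have|
|spoon lion fish |
|   high laser   |
|     number     |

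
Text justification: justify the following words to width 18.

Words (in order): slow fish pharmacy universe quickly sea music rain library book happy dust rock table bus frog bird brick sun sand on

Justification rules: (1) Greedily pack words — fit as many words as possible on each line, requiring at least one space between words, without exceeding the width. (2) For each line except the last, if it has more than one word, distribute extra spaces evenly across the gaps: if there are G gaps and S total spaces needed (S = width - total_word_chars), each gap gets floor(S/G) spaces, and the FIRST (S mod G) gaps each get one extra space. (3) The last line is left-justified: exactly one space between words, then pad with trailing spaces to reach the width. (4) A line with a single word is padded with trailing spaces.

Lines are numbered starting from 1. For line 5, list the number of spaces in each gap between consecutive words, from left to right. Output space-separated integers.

Line 1: ['slow', 'fish', 'pharmacy'] (min_width=18, slack=0)
Line 2: ['universe', 'quickly'] (min_width=16, slack=2)
Line 3: ['sea', 'music', 'rain'] (min_width=14, slack=4)
Line 4: ['library', 'book', 'happy'] (min_width=18, slack=0)
Line 5: ['dust', 'rock', 'table'] (min_width=15, slack=3)
Line 6: ['bus', 'frog', 'bird'] (min_width=13, slack=5)
Line 7: ['brick', 'sun', 'sand', 'on'] (min_width=17, slack=1)

Answer: 3 2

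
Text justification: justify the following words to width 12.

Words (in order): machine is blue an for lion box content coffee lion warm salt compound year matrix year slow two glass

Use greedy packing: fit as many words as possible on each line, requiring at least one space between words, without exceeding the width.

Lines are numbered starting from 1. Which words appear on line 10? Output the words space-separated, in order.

Answer: two glass

Derivation:
Line 1: ['machine', 'is'] (min_width=10, slack=2)
Line 2: ['blue', 'an', 'for'] (min_width=11, slack=1)
Line 3: ['lion', 'box'] (min_width=8, slack=4)
Line 4: ['content'] (min_width=7, slack=5)
Line 5: ['coffee', 'lion'] (min_width=11, slack=1)
Line 6: ['warm', 'salt'] (min_width=9, slack=3)
Line 7: ['compound'] (min_width=8, slack=4)
Line 8: ['year', 'matrix'] (min_width=11, slack=1)
Line 9: ['year', 'slow'] (min_width=9, slack=3)
Line 10: ['two', 'glass'] (min_width=9, slack=3)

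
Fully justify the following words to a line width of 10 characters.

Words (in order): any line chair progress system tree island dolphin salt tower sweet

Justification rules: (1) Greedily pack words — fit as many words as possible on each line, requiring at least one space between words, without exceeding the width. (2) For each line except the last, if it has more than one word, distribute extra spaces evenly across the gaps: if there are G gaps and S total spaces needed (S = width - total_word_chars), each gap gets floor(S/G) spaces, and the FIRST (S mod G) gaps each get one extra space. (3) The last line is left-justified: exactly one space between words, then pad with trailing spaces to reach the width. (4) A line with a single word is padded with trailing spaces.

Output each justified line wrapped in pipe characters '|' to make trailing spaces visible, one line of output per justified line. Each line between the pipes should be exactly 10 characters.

Line 1: ['any', 'line'] (min_width=8, slack=2)
Line 2: ['chair'] (min_width=5, slack=5)
Line 3: ['progress'] (min_width=8, slack=2)
Line 4: ['system'] (min_width=6, slack=4)
Line 5: ['tree'] (min_width=4, slack=6)
Line 6: ['island'] (min_width=6, slack=4)
Line 7: ['dolphin'] (min_width=7, slack=3)
Line 8: ['salt', 'tower'] (min_width=10, slack=0)
Line 9: ['sweet'] (min_width=5, slack=5)

Answer: |any   line|
|chair     |
|progress  |
|system    |
|tree      |
|island    |
|dolphin   |
|salt tower|
|sweet     |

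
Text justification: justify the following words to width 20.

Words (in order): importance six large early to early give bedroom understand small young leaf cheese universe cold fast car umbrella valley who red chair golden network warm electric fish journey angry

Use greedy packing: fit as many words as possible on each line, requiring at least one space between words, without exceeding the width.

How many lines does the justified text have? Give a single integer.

Answer: 10

Derivation:
Line 1: ['importance', 'six', 'large'] (min_width=20, slack=0)
Line 2: ['early', 'to', 'early', 'give'] (min_width=19, slack=1)
Line 3: ['bedroom', 'understand'] (min_width=18, slack=2)
Line 4: ['small', 'young', 'leaf'] (min_width=16, slack=4)
Line 5: ['cheese', 'universe', 'cold'] (min_width=20, slack=0)
Line 6: ['fast', 'car', 'umbrella'] (min_width=17, slack=3)
Line 7: ['valley', 'who', 'red', 'chair'] (min_width=20, slack=0)
Line 8: ['golden', 'network', 'warm'] (min_width=19, slack=1)
Line 9: ['electric', 'fish'] (min_width=13, slack=7)
Line 10: ['journey', 'angry'] (min_width=13, slack=7)
Total lines: 10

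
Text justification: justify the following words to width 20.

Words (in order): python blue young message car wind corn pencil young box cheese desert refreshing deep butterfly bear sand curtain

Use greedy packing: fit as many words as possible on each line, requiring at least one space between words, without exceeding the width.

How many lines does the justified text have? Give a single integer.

Answer: 7

Derivation:
Line 1: ['python', 'blue', 'young'] (min_width=17, slack=3)
Line 2: ['message', 'car', 'wind'] (min_width=16, slack=4)
Line 3: ['corn', 'pencil', 'young'] (min_width=17, slack=3)
Line 4: ['box', 'cheese', 'desert'] (min_width=17, slack=3)
Line 5: ['refreshing', 'deep'] (min_width=15, slack=5)
Line 6: ['butterfly', 'bear', 'sand'] (min_width=19, slack=1)
Line 7: ['curtain'] (min_width=7, slack=13)
Total lines: 7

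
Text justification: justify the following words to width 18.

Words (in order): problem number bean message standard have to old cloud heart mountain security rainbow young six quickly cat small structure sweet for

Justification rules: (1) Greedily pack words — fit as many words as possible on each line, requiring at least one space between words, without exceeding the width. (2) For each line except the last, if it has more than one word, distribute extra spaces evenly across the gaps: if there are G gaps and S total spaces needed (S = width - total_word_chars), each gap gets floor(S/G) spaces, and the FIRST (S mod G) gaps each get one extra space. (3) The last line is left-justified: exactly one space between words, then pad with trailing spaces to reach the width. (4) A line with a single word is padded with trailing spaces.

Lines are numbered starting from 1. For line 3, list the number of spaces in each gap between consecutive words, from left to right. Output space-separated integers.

Line 1: ['problem', 'number'] (min_width=14, slack=4)
Line 2: ['bean', 'message'] (min_width=12, slack=6)
Line 3: ['standard', 'have', 'to'] (min_width=16, slack=2)
Line 4: ['old', 'cloud', 'heart'] (min_width=15, slack=3)
Line 5: ['mountain', 'security'] (min_width=17, slack=1)
Line 6: ['rainbow', 'young', 'six'] (min_width=17, slack=1)
Line 7: ['quickly', 'cat', 'small'] (min_width=17, slack=1)
Line 8: ['structure', 'sweet'] (min_width=15, slack=3)
Line 9: ['for'] (min_width=3, slack=15)

Answer: 2 2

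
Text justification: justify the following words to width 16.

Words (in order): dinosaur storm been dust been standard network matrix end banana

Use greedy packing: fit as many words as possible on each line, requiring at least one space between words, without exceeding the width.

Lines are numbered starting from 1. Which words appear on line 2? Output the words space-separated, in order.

Line 1: ['dinosaur', 'storm'] (min_width=14, slack=2)
Line 2: ['been', 'dust', 'been'] (min_width=14, slack=2)
Line 3: ['standard', 'network'] (min_width=16, slack=0)
Line 4: ['matrix', 'end'] (min_width=10, slack=6)
Line 5: ['banana'] (min_width=6, slack=10)

Answer: been dust been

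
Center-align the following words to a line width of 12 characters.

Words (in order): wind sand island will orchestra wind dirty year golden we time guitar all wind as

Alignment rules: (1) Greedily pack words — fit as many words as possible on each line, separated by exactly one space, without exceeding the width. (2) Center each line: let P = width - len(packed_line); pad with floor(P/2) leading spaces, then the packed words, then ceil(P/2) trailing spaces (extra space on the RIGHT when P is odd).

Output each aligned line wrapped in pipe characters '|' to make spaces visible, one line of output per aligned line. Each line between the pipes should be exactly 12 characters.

Answer: | wind sand  |
|island will |
| orchestra  |
| wind dirty |
|year golden |
|  we time   |
| guitar all |
|  wind as   |

Derivation:
Line 1: ['wind', 'sand'] (min_width=9, slack=3)
Line 2: ['island', 'will'] (min_width=11, slack=1)
Line 3: ['orchestra'] (min_width=9, slack=3)
Line 4: ['wind', 'dirty'] (min_width=10, slack=2)
Line 5: ['year', 'golden'] (min_width=11, slack=1)
Line 6: ['we', 'time'] (min_width=7, slack=5)
Line 7: ['guitar', 'all'] (min_width=10, slack=2)
Line 8: ['wind', 'as'] (min_width=7, slack=5)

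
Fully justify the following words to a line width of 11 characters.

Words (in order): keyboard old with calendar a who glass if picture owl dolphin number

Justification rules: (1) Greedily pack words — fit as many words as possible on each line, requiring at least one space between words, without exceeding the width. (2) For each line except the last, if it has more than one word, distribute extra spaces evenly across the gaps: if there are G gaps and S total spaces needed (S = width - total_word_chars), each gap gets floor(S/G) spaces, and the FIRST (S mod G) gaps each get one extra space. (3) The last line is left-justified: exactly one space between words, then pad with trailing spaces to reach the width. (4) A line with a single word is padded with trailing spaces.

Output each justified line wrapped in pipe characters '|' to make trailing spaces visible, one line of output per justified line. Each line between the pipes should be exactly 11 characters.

Answer: |keyboard   |
|old    with|
|calendar  a|
|who   glass|
|if  picture|
|owl dolphin|
|number     |

Derivation:
Line 1: ['keyboard'] (min_width=8, slack=3)
Line 2: ['old', 'with'] (min_width=8, slack=3)
Line 3: ['calendar', 'a'] (min_width=10, slack=1)
Line 4: ['who', 'glass'] (min_width=9, slack=2)
Line 5: ['if', 'picture'] (min_width=10, slack=1)
Line 6: ['owl', 'dolphin'] (min_width=11, slack=0)
Line 7: ['number'] (min_width=6, slack=5)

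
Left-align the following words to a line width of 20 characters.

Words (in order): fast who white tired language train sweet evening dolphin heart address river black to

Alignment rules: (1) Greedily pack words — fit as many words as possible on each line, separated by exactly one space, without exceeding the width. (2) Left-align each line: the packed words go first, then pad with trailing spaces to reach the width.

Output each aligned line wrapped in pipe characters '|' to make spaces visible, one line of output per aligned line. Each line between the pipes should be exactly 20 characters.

Line 1: ['fast', 'who', 'white', 'tired'] (min_width=20, slack=0)
Line 2: ['language', 'train', 'sweet'] (min_width=20, slack=0)
Line 3: ['evening', 'dolphin'] (min_width=15, slack=5)
Line 4: ['heart', 'address', 'river'] (min_width=19, slack=1)
Line 5: ['black', 'to'] (min_width=8, slack=12)

Answer: |fast who white tired|
|language train sweet|
|evening dolphin     |
|heart address river |
|black to            |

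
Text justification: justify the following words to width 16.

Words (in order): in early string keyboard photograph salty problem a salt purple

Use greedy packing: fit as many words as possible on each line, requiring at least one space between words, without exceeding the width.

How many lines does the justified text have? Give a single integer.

Answer: 5

Derivation:
Line 1: ['in', 'early', 'string'] (min_width=15, slack=1)
Line 2: ['keyboard'] (min_width=8, slack=8)
Line 3: ['photograph', 'salty'] (min_width=16, slack=0)
Line 4: ['problem', 'a', 'salt'] (min_width=14, slack=2)
Line 5: ['purple'] (min_width=6, slack=10)
Total lines: 5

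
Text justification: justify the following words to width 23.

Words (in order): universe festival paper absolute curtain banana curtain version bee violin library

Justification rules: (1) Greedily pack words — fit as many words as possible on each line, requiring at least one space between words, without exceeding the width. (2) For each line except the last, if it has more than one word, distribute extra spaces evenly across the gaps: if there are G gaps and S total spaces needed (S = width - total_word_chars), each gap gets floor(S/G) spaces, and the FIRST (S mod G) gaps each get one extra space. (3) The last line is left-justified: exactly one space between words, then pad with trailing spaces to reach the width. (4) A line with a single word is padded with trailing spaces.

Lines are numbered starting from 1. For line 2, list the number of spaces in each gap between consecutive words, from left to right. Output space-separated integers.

Answer: 1 1

Derivation:
Line 1: ['universe', 'festival', 'paper'] (min_width=23, slack=0)
Line 2: ['absolute', 'curtain', 'banana'] (min_width=23, slack=0)
Line 3: ['curtain', 'version', 'bee'] (min_width=19, slack=4)
Line 4: ['violin', 'library'] (min_width=14, slack=9)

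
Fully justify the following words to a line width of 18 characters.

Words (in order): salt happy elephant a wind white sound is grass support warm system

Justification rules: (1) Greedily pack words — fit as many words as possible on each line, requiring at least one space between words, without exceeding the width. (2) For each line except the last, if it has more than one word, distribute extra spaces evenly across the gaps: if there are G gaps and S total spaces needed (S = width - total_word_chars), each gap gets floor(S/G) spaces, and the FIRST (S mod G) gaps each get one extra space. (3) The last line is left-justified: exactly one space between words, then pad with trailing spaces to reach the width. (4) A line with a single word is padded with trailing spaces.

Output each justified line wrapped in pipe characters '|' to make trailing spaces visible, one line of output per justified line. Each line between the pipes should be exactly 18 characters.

Answer: |salt         happy|
|elephant   a  wind|
|white   sound   is|
|grass support warm|
|system            |

Derivation:
Line 1: ['salt', 'happy'] (min_width=10, slack=8)
Line 2: ['elephant', 'a', 'wind'] (min_width=15, slack=3)
Line 3: ['white', 'sound', 'is'] (min_width=14, slack=4)
Line 4: ['grass', 'support', 'warm'] (min_width=18, slack=0)
Line 5: ['system'] (min_width=6, slack=12)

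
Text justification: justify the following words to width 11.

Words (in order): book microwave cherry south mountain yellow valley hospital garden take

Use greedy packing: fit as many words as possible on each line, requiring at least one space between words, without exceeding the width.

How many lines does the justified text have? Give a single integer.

Line 1: ['book'] (min_width=4, slack=7)
Line 2: ['microwave'] (min_width=9, slack=2)
Line 3: ['cherry'] (min_width=6, slack=5)
Line 4: ['south'] (min_width=5, slack=6)
Line 5: ['mountain'] (min_width=8, slack=3)
Line 6: ['yellow'] (min_width=6, slack=5)
Line 7: ['valley'] (min_width=6, slack=5)
Line 8: ['hospital'] (min_width=8, slack=3)
Line 9: ['garden', 'take'] (min_width=11, slack=0)
Total lines: 9

Answer: 9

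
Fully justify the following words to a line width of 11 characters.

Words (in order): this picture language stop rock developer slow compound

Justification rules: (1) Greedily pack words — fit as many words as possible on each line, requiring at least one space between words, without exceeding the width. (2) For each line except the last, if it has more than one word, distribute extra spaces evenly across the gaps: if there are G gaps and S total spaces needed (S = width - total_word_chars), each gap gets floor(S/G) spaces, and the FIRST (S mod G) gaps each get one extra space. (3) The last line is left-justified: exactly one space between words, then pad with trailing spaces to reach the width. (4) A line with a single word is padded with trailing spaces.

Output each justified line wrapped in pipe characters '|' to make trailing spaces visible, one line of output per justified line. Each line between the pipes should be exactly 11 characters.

Line 1: ['this'] (min_width=4, slack=7)
Line 2: ['picture'] (min_width=7, slack=4)
Line 3: ['language'] (min_width=8, slack=3)
Line 4: ['stop', 'rock'] (min_width=9, slack=2)
Line 5: ['developer'] (min_width=9, slack=2)
Line 6: ['slow'] (min_width=4, slack=7)
Line 7: ['compound'] (min_width=8, slack=3)

Answer: |this       |
|picture    |
|language   |
|stop   rock|
|developer  |
|slow       |
|compound   |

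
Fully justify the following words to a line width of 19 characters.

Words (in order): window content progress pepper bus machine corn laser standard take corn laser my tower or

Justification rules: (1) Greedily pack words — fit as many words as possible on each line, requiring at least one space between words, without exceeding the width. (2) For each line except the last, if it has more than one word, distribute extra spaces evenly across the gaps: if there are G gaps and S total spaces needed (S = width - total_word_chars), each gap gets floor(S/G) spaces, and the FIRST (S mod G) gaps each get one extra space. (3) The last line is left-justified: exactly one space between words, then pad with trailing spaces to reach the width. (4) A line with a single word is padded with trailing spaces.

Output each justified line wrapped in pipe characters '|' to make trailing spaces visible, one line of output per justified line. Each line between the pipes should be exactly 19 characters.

Answer: |window      content|
|progress pepper bus|
|machine  corn laser|
|standard  take corn|
|laser my tower or  |

Derivation:
Line 1: ['window', 'content'] (min_width=14, slack=5)
Line 2: ['progress', 'pepper', 'bus'] (min_width=19, slack=0)
Line 3: ['machine', 'corn', 'laser'] (min_width=18, slack=1)
Line 4: ['standard', 'take', 'corn'] (min_width=18, slack=1)
Line 5: ['laser', 'my', 'tower', 'or'] (min_width=17, slack=2)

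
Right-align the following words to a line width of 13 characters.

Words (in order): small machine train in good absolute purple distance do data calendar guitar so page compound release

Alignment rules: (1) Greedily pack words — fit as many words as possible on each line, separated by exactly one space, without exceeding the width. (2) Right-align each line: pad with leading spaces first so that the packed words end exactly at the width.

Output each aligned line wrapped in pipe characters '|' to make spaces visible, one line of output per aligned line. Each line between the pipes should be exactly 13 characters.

Answer: |small machine|
|train in good|
|     absolute|
|       purple|
|  distance do|
|data calendar|
|    guitar so|
|page compound|
|      release|

Derivation:
Line 1: ['small', 'machine'] (min_width=13, slack=0)
Line 2: ['train', 'in', 'good'] (min_width=13, slack=0)
Line 3: ['absolute'] (min_width=8, slack=5)
Line 4: ['purple'] (min_width=6, slack=7)
Line 5: ['distance', 'do'] (min_width=11, slack=2)
Line 6: ['data', 'calendar'] (min_width=13, slack=0)
Line 7: ['guitar', 'so'] (min_width=9, slack=4)
Line 8: ['page', 'compound'] (min_width=13, slack=0)
Line 9: ['release'] (min_width=7, slack=6)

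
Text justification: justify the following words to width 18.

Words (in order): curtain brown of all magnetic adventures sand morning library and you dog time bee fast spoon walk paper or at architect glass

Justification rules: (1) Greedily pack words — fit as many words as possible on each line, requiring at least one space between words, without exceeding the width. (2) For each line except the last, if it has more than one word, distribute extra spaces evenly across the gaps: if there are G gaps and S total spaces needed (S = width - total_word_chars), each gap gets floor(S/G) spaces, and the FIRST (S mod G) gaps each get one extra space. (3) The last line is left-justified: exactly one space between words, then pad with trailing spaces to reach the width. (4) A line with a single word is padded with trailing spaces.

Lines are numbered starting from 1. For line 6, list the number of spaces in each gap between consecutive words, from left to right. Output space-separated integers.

Answer: 3 3

Derivation:
Line 1: ['curtain', 'brown', 'of'] (min_width=16, slack=2)
Line 2: ['all', 'magnetic'] (min_width=12, slack=6)
Line 3: ['adventures', 'sand'] (min_width=15, slack=3)
Line 4: ['morning', 'library'] (min_width=15, slack=3)
Line 5: ['and', 'you', 'dog', 'time'] (min_width=16, slack=2)
Line 6: ['bee', 'fast', 'spoon'] (min_width=14, slack=4)
Line 7: ['walk', 'paper', 'or', 'at'] (min_width=16, slack=2)
Line 8: ['architect', 'glass'] (min_width=15, slack=3)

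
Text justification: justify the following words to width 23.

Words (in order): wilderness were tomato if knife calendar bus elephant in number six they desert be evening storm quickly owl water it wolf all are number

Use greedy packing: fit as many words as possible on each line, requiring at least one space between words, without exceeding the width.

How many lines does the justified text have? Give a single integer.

Line 1: ['wilderness', 'were', 'tomato'] (min_width=22, slack=1)
Line 2: ['if', 'knife', 'calendar', 'bus'] (min_width=21, slack=2)
Line 3: ['elephant', 'in', 'number', 'six'] (min_width=22, slack=1)
Line 4: ['they', 'desert', 'be', 'evening'] (min_width=22, slack=1)
Line 5: ['storm', 'quickly', 'owl', 'water'] (min_width=23, slack=0)
Line 6: ['it', 'wolf', 'all', 'are', 'number'] (min_width=22, slack=1)
Total lines: 6

Answer: 6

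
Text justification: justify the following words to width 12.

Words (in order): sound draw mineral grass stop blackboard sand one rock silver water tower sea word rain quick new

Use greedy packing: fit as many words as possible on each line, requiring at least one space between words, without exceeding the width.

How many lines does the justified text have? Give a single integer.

Answer: 10

Derivation:
Line 1: ['sound', 'draw'] (min_width=10, slack=2)
Line 2: ['mineral'] (min_width=7, slack=5)
Line 3: ['grass', 'stop'] (min_width=10, slack=2)
Line 4: ['blackboard'] (min_width=10, slack=2)
Line 5: ['sand', 'one'] (min_width=8, slack=4)
Line 6: ['rock', 'silver'] (min_width=11, slack=1)
Line 7: ['water', 'tower'] (min_width=11, slack=1)
Line 8: ['sea', 'word'] (min_width=8, slack=4)
Line 9: ['rain', 'quick'] (min_width=10, slack=2)
Line 10: ['new'] (min_width=3, slack=9)
Total lines: 10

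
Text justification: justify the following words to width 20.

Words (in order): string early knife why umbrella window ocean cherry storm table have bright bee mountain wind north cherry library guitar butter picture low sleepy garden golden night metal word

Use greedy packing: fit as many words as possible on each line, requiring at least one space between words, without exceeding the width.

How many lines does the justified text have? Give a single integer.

Line 1: ['string', 'early', 'knife'] (min_width=18, slack=2)
Line 2: ['why', 'umbrella', 'window'] (min_width=19, slack=1)
Line 3: ['ocean', 'cherry', 'storm'] (min_width=18, slack=2)
Line 4: ['table', 'have', 'bright'] (min_width=17, slack=3)
Line 5: ['bee', 'mountain', 'wind'] (min_width=17, slack=3)
Line 6: ['north', 'cherry', 'library'] (min_width=20, slack=0)
Line 7: ['guitar', 'butter'] (min_width=13, slack=7)
Line 8: ['picture', 'low', 'sleepy'] (min_width=18, slack=2)
Line 9: ['garden', 'golden', 'night'] (min_width=19, slack=1)
Line 10: ['metal', 'word'] (min_width=10, slack=10)
Total lines: 10

Answer: 10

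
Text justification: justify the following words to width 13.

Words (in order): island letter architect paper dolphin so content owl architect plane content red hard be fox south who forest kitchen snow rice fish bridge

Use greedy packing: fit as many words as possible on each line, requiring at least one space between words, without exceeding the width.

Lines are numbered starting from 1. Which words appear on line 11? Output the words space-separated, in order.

Answer: rice fish

Derivation:
Line 1: ['island', 'letter'] (min_width=13, slack=0)
Line 2: ['architect'] (min_width=9, slack=4)
Line 3: ['paper', 'dolphin'] (min_width=13, slack=0)
Line 4: ['so', 'content'] (min_width=10, slack=3)
Line 5: ['owl', 'architect'] (min_width=13, slack=0)
Line 6: ['plane', 'content'] (min_width=13, slack=0)
Line 7: ['red', 'hard', 'be'] (min_width=11, slack=2)
Line 8: ['fox', 'south', 'who'] (min_width=13, slack=0)
Line 9: ['forest'] (min_width=6, slack=7)
Line 10: ['kitchen', 'snow'] (min_width=12, slack=1)
Line 11: ['rice', 'fish'] (min_width=9, slack=4)
Line 12: ['bridge'] (min_width=6, slack=7)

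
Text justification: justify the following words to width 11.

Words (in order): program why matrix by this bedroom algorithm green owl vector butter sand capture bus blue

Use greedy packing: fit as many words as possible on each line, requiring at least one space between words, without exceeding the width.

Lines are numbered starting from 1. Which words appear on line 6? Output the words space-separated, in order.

Answer: green owl

Derivation:
Line 1: ['program', 'why'] (min_width=11, slack=0)
Line 2: ['matrix', 'by'] (min_width=9, slack=2)
Line 3: ['this'] (min_width=4, slack=7)
Line 4: ['bedroom'] (min_width=7, slack=4)
Line 5: ['algorithm'] (min_width=9, slack=2)
Line 6: ['green', 'owl'] (min_width=9, slack=2)
Line 7: ['vector'] (min_width=6, slack=5)
Line 8: ['butter', 'sand'] (min_width=11, slack=0)
Line 9: ['capture', 'bus'] (min_width=11, slack=0)
Line 10: ['blue'] (min_width=4, slack=7)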